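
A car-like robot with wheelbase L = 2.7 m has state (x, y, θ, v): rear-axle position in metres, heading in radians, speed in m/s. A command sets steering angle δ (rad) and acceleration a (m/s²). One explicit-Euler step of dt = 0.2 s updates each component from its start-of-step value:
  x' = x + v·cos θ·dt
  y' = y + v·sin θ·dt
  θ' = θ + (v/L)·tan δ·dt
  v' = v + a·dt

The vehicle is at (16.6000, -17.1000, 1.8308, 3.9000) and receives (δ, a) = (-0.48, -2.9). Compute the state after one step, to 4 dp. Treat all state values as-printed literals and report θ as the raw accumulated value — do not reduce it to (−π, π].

(16.3995, -16.3462, 1.6804, 3.3200)

x' = 16.6000 + 3.9000·cos(1.8308)·0.2 = 16.3995
y' = -17.1000 + 3.9000·sin(1.8308)·0.2 = -16.3462
θ' = 1.8308 + (3.9000/2.7)·tan(-0.48)·0.2 = 1.6804
v' = 3.9000 − 2.9000·0.2 = 3.3200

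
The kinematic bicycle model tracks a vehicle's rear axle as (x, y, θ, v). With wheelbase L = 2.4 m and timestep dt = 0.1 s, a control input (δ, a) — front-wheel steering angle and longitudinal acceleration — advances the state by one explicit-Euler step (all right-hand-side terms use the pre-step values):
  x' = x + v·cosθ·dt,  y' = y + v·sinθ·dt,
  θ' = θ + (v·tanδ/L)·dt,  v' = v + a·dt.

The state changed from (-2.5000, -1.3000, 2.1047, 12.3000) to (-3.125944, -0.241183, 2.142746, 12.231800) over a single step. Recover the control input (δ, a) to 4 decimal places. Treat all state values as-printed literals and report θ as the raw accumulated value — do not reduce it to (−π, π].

a = (v'−v)/dt = (-0.068200)/0.1 = -0.6820
Δθ = θ'−θ = 0.038046;  (v·dt/L) = 12.3000·0.1/2.4 = 0.512500
tan δ = Δθ·L/(v·dt) = 0.074236  →  δ = 0.0741

δ = 0.0741, a = -0.6820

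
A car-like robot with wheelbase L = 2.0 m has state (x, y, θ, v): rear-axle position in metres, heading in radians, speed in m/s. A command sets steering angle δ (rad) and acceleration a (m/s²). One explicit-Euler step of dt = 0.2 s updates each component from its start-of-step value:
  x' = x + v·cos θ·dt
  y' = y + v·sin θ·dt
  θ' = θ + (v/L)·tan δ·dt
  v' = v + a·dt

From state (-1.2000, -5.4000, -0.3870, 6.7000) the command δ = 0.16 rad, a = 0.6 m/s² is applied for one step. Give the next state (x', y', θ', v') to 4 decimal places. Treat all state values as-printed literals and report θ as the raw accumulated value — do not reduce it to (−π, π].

(0.0409, -5.9057, -0.2789, 6.8200)

x' = -1.2000 + 6.7000·cos(-0.3870)·0.2 = 0.0409
y' = -5.4000 + 6.7000·sin(-0.3870)·0.2 = -5.9057
θ' = -0.3870 + (6.7000/2.0)·tan(0.16)·0.2 = -0.2789
v' = 6.7000 + 0.6000·0.2 = 6.8200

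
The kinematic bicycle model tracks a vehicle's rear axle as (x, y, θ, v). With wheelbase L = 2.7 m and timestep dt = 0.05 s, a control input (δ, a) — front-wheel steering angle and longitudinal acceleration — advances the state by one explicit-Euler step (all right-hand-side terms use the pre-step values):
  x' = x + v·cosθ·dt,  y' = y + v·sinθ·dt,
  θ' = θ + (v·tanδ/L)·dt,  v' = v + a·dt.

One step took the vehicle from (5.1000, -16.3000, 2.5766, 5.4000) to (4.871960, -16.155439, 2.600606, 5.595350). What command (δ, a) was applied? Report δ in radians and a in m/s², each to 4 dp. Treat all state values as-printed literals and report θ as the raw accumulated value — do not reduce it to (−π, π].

a = (v'−v)/dt = (0.195350)/0.05 = 3.9070
Δθ = θ'−θ = 0.024006;  (v·dt/L) = 5.4000·0.05/2.7 = 0.100000
tan δ = Δθ·L/(v·dt) = 0.240060  →  δ = 0.2356

δ = 0.2356, a = 3.9070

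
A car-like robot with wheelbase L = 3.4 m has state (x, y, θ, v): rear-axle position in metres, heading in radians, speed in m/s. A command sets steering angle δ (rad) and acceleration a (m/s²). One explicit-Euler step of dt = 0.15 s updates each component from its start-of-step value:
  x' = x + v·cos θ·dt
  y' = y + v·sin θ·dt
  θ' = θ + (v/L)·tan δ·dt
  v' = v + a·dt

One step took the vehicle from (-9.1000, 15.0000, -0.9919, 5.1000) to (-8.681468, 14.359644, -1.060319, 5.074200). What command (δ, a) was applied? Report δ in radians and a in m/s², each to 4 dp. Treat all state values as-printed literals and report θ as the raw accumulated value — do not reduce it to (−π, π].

δ = -0.2952, a = -0.1720

a = (v'−v)/dt = (-0.025800)/0.15 = -0.1720
Δθ = θ'−θ = -0.068419;  (v·dt/L) = 5.1000·0.15/3.4 = 0.225000
tan δ = Δθ·L/(v·dt) = -0.304084  →  δ = -0.2952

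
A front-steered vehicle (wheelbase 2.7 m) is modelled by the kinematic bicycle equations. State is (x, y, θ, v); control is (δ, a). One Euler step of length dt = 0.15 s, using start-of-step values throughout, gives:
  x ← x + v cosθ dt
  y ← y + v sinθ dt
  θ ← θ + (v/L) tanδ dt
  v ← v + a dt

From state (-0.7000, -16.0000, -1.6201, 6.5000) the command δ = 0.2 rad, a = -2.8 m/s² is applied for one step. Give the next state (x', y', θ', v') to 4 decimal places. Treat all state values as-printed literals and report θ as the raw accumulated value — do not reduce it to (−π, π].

x' = -0.7000 + 6.5000·cos(-1.6201)·0.15 = -0.7481
y' = -16.0000 + 6.5000·sin(-1.6201)·0.15 = -16.9738
θ' = -1.6201 + (6.5000/2.7)·tan(0.2)·0.15 = -1.5469
v' = 6.5000 − 2.8000·0.15 = 6.0800

(-0.7481, -16.9738, -1.5469, 6.0800)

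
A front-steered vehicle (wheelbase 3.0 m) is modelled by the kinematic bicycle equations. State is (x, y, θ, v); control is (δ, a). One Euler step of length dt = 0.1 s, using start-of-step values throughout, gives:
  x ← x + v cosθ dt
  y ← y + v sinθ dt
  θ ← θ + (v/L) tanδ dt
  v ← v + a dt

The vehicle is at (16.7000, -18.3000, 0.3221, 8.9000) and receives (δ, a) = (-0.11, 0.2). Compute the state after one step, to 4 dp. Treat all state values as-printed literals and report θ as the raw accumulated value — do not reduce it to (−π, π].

(17.5442, -18.0183, 0.2893, 8.9200)

x' = 16.7000 + 8.9000·cos(0.3221)·0.1 = 17.5442
y' = -18.3000 + 8.9000·sin(0.3221)·0.1 = -18.0183
θ' = 0.3221 + (8.9000/3.0)·tan(-0.11)·0.1 = 0.2893
v' = 8.9000 + 0.2000·0.1 = 8.9200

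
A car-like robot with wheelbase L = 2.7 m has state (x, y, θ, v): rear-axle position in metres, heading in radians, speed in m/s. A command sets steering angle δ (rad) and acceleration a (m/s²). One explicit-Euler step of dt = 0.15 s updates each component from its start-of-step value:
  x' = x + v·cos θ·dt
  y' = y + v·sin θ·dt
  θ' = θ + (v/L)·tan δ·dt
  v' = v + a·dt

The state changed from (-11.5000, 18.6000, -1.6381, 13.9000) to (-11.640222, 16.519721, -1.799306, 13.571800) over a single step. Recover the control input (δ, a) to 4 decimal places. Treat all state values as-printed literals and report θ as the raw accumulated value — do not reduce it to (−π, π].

a = (v'−v)/dt = (-0.328200)/0.15 = -2.1880
Δθ = θ'−θ = -0.161206;  (v·dt/L) = 13.9000·0.15/2.7 = 0.772222
tan δ = Δθ·L/(v·dt) = -0.208756  →  δ = -0.2058

δ = -0.2058, a = -2.1880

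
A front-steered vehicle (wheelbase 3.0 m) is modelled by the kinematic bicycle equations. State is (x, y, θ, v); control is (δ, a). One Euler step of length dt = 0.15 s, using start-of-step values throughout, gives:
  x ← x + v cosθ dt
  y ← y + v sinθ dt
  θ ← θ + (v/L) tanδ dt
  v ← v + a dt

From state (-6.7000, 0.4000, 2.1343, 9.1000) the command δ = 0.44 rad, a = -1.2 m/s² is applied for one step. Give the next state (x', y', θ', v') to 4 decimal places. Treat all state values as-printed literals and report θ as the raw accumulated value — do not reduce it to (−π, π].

x' = -6.7000 + 9.1000·cos(2.1343)·0.15 = -7.4291
y' = 0.4000 + 9.1000·sin(2.1343)·0.15 = 1.5540
θ' = 2.1343 + (9.1000/3.0)·tan(0.44)·0.15 = 2.3485
v' = 9.1000 − 1.2000·0.15 = 8.9200

(-7.4291, 1.5540, 2.3485, 8.9200)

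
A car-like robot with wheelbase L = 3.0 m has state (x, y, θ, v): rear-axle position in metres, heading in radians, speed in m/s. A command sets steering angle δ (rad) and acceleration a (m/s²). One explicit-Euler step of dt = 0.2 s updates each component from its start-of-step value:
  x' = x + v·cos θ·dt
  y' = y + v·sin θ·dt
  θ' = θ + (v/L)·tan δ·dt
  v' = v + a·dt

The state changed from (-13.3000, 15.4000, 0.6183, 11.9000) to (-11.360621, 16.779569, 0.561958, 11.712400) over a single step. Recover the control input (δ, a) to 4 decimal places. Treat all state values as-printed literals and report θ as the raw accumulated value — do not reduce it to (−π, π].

a = (v'−v)/dt = (-0.187600)/0.2 = -0.9380
Δθ = θ'−θ = -0.056342;  (v·dt/L) = 11.9000·0.2/3.0 = 0.793333
tan δ = Δθ·L/(v·dt) = -0.071019  →  δ = -0.0709

δ = -0.0709, a = -0.9380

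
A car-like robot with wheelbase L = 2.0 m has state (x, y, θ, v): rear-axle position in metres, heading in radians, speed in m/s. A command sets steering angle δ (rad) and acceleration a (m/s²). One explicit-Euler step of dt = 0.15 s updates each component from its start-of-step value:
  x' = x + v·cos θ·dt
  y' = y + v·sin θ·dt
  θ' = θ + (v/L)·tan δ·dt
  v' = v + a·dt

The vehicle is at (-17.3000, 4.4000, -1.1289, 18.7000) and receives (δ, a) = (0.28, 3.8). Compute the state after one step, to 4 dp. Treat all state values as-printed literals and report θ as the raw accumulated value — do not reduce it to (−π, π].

x' = -17.3000 + 18.7000·cos(-1.1289)·0.15 = -16.1004
y' = 4.4000 + 18.7000·sin(-1.1289)·0.15 = 1.8644
θ' = -1.1289 + (18.7000/2.0)·tan(0.28)·0.15 = -0.7256
v' = 18.7000 + 3.8000·0.15 = 19.2700

(-16.1004, 1.8644, -0.7256, 19.2700)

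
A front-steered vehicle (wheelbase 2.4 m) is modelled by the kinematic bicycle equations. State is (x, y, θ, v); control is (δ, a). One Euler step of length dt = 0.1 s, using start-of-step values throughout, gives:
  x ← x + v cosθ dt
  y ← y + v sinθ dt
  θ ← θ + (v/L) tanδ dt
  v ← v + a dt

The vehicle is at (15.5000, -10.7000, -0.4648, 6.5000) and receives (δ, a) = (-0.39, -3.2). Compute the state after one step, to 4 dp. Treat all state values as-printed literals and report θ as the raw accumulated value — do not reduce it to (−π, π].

x' = 15.5000 + 6.5000·cos(-0.4648)·0.1 = 16.0810
y' = -10.7000 + 6.5000·sin(-0.4648)·0.1 = -10.9914
θ' = -0.4648 + (6.5000/2.4)·tan(-0.39)·0.1 = -0.5761
v' = 6.5000 − 3.2000·0.1 = 6.1800

(16.0810, -10.9914, -0.5761, 6.1800)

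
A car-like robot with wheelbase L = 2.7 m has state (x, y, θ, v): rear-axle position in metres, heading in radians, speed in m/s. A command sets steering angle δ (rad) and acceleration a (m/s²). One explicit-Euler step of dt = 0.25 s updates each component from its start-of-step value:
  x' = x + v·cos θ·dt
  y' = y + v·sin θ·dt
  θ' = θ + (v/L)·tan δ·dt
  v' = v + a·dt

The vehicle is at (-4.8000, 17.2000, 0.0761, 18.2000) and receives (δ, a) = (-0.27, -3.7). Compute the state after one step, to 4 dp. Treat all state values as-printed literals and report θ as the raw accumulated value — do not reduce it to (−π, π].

(-0.2632, 17.5459, -0.3903, 17.2750)

x' = -4.8000 + 18.2000·cos(0.0761)·0.25 = -0.2632
y' = 17.2000 + 18.2000·sin(0.0761)·0.25 = 17.5459
θ' = 0.0761 + (18.2000/2.7)·tan(-0.27)·0.25 = -0.3903
v' = 18.2000 − 3.7000·0.25 = 17.2750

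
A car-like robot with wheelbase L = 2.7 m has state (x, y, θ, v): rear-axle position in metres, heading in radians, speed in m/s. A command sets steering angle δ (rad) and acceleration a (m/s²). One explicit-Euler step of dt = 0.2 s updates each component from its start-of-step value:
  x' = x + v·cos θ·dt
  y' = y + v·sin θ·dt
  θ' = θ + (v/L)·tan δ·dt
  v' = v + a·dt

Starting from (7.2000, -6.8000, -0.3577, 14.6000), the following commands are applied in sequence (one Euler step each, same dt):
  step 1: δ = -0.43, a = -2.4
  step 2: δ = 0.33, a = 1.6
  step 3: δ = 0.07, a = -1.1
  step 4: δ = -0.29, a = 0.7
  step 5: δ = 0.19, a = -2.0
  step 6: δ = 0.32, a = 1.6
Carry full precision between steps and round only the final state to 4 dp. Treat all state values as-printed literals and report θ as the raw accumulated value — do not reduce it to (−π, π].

(21.4679, -15.8220, -0.1875, 14.2800)

after step 1 (δ=-0.43, a=-2.4): (9.935177, -7.822353, -0.853690, 14.120000)
after step 2 (δ=0.33, a=1.6): (11.791128, -9.950832, -0.495435, 14.440000)
after step 3 (δ=0.07, a=-1.1): (14.331881, -11.323827, -0.420438, 14.220000)
after step 4 (δ=-0.29, a=0.7): (16.928198, -12.484635, -0.734766, 14.360000)
after step 5 (δ=0.19, a=-2.0): (19.059187, -14.410063, -0.530195, 13.960000)
after step 6 (δ=0.32, a=1.6): (21.467869, -15.821981, -0.187514, 14.280000)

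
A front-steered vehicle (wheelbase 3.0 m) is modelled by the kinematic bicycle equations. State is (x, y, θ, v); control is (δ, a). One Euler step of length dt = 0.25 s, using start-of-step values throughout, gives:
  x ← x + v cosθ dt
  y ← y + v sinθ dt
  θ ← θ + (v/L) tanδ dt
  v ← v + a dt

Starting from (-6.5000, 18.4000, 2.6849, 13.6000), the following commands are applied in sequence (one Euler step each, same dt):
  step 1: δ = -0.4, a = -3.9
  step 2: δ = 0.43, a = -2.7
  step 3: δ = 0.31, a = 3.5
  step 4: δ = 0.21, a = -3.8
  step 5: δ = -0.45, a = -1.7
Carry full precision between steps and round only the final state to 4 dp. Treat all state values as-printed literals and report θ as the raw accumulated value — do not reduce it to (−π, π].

after step 1 (δ=-0.4, a=-3.9): (-9.551554, 19.899339, 2.205734, 12.625000)
after step 2 (δ=0.43, a=-2.7): (-11.423613, 22.440463, 2.688242, 11.950000)
after step 3 (δ=0.31, a=3.5): (-14.109329, 23.748929, 3.007235, 12.825000)
after step 4 (δ=0.21, a=-3.8): (-17.286683, 24.178419, 3.235031, 11.875000)
after step 5 (δ=-0.45, a=-1.7): (-20.242483, 23.901428, 2.757007, 11.450000)

(-20.2425, 23.9014, 2.7570, 11.4500)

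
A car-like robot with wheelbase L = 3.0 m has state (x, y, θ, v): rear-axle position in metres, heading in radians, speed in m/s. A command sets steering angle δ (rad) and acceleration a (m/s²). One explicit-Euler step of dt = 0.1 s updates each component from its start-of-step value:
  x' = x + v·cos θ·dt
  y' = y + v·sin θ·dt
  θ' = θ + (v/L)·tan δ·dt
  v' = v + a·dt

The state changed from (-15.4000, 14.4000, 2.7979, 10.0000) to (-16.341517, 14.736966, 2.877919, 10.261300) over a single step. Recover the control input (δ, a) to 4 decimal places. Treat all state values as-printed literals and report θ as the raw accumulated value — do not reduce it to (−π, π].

a = (v'−v)/dt = (0.261300)/0.1 = 2.6130
Δθ = θ'−θ = 0.080019;  (v·dt/L) = 10.0000·0.1/3.0 = 0.333333
tan δ = Δθ·L/(v·dt) = 0.240057  →  δ = 0.2356

δ = 0.2356, a = 2.6130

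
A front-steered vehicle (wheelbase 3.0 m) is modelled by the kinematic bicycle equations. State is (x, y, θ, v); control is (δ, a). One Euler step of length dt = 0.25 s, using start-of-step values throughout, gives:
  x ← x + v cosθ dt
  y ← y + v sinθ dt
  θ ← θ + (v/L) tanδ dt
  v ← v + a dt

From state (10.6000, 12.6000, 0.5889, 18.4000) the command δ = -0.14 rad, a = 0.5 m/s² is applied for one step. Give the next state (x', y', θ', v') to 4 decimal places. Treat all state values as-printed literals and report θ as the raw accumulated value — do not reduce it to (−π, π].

(14.4251, 15.1551, 0.3728, 18.5250)

x' = 10.6000 + 18.4000·cos(0.5889)·0.25 = 14.4251
y' = 12.6000 + 18.4000·sin(0.5889)·0.25 = 15.1551
θ' = 0.5889 + (18.4000/3.0)·tan(-0.14)·0.25 = 0.3728
v' = 18.4000 + 0.5000·0.25 = 18.5250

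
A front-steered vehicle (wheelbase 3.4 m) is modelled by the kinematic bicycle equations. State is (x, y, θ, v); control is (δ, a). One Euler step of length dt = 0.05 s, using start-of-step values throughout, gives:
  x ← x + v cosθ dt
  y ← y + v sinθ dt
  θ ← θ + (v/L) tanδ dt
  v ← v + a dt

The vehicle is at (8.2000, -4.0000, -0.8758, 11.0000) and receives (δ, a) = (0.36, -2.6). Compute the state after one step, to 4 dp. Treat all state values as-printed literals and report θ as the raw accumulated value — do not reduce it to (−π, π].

(8.5522, -4.4224, -0.8149, 10.8700)

x' = 8.2000 + 11.0000·cos(-0.8758)·0.05 = 8.5522
y' = -4.0000 + 11.0000·sin(-0.8758)·0.05 = -4.4224
θ' = -0.8758 + (11.0000/3.4)·tan(0.36)·0.05 = -0.8149
v' = 11.0000 − 2.6000·0.05 = 10.8700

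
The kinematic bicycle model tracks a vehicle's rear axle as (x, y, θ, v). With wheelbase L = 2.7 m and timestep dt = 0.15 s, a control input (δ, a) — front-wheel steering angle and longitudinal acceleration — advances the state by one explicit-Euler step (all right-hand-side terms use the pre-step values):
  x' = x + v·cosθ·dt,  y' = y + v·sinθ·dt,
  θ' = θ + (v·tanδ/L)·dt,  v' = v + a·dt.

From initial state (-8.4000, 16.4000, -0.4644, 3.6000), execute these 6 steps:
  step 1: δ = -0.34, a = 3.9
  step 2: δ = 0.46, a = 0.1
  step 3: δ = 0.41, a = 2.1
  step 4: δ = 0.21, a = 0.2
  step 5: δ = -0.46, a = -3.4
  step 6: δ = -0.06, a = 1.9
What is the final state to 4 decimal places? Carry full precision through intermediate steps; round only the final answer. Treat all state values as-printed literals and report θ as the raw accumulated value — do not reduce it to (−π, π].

after step 1 (δ=-0.34, a=3.9): (-7.917191, 16.158141, -0.535147, 4.185000)
after step 2 (δ=0.46, a=0.1): (-7.377205, 15.838009, -0.419956, 4.200000)
after step 3 (δ=0.41, a=2.1): (-6.801947, 15.581146, -0.318542, 4.515000)
after step 4 (δ=0.21, a=0.2): (-6.158768, 15.369043, -0.265078, 4.545000)
after step 5 (δ=-0.46, a=-3.4): (-5.500830, 15.190435, -0.390179, 4.035000)
after step 6 (δ=-0.06, a=1.9): (-4.941070, 14.960226, -0.403645, 4.320000)

(-4.9411, 14.9602, -0.4036, 4.3200)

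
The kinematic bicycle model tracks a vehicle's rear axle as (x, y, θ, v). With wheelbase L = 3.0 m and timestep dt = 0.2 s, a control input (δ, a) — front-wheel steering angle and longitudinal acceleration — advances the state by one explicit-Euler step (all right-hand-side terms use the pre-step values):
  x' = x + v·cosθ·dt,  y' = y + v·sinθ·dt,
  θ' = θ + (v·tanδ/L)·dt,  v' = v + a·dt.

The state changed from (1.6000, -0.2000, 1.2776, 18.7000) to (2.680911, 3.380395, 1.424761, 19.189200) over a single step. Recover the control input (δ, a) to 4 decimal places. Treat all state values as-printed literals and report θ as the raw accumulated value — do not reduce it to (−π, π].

a = (v'−v)/dt = (0.489200)/0.2 = 2.4460
Δθ = θ'−θ = 0.147161;  (v·dt/L) = 18.7000·0.2/3.0 = 1.246667
tan δ = Δθ·L/(v·dt) = 0.118044  →  δ = 0.1175

δ = 0.1175, a = 2.4460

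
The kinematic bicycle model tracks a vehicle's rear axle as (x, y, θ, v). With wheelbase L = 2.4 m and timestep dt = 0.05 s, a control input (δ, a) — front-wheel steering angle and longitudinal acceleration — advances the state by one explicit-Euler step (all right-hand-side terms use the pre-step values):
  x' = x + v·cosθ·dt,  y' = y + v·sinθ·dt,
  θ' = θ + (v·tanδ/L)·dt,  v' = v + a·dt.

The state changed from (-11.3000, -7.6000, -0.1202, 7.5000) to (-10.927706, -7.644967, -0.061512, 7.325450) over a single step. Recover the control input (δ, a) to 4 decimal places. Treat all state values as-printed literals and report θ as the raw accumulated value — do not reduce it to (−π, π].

δ = 0.3593, a = -3.4910

a = (v'−v)/dt = (-0.174550)/0.05 = -3.4910
Δθ = θ'−θ = 0.058688;  (v·dt/L) = 7.5000·0.05/2.4 = 0.156250
tan δ = Δθ·L/(v·dt) = 0.375603  →  δ = 0.3593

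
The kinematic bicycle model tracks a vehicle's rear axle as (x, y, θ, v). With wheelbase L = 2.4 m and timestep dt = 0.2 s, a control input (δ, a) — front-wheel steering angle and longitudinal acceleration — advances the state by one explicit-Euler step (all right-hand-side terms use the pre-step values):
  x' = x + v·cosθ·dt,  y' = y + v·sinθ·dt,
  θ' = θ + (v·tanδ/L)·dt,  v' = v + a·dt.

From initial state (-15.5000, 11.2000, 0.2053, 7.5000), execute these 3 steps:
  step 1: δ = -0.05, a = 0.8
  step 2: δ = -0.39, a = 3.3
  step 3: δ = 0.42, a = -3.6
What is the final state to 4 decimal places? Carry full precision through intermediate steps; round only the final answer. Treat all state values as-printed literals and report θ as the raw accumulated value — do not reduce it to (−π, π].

after step 1 (δ=-0.05, a=0.8): (-14.031500, 11.505791, 0.174024, 7.660000)
after step 2 (δ=-0.39, a=3.3): (-12.522640, 11.771052, -0.088366, 8.320000)
after step 3 (δ=0.42, a=-3.6): (-10.865132, 11.624202, 0.221258, 7.600000)

(-10.8651, 11.6242, 0.2213, 7.6000)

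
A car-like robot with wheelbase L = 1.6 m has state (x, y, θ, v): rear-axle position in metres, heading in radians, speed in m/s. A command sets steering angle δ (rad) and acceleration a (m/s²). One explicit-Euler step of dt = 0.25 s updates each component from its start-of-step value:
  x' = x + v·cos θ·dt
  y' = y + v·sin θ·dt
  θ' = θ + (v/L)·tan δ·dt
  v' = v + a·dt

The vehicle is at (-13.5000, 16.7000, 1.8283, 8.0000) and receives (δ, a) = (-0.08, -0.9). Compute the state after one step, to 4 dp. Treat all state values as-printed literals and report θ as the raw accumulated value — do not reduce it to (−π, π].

x' = -13.5000 + 8.0000·cos(1.8283)·0.25 = -14.0093
y' = 16.7000 + 8.0000·sin(1.8283)·0.25 = 18.6341
θ' = 1.8283 + (8.0000/1.6)·tan(-0.08)·0.25 = 1.7281
v' = 8.0000 − 0.9000·0.25 = 7.7750

(-14.0093, 18.6341, 1.7281, 7.7750)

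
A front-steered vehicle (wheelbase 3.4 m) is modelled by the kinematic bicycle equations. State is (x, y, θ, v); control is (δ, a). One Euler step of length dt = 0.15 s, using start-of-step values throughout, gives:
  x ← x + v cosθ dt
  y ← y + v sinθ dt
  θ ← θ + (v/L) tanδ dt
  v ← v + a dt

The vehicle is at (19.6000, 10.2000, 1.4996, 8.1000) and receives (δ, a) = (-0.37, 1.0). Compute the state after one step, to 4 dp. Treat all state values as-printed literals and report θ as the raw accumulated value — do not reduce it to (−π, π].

x' = 19.6000 + 8.1000·cos(1.4996)·0.15 = 19.6864
y' = 10.2000 + 8.1000·sin(1.4996)·0.15 = 11.4119
θ' = 1.4996 + (8.1000/3.4)·tan(-0.37)·0.15 = 1.3610
v' = 8.1000 + 1.0000·0.15 = 8.2500

(19.6864, 11.4119, 1.3610, 8.2500)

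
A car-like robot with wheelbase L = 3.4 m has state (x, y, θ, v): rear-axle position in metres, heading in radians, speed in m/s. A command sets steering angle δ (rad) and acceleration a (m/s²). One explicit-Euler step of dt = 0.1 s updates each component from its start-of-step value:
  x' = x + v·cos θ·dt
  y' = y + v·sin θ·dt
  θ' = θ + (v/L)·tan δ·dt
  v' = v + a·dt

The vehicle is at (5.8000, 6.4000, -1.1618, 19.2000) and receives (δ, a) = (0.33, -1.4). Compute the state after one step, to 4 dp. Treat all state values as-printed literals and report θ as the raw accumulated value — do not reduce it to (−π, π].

x' = 5.8000 + 19.2000·cos(-1.1618)·0.1 = 6.5636
y' = 6.4000 + 19.2000·sin(-1.1618)·0.1 = 4.6384
θ' = -1.1618 + (19.2000/3.4)·tan(0.33)·0.1 = -0.9684
v' = 19.2000 − 1.4000·0.1 = 19.0600

(6.5636, 4.6384, -0.9684, 19.0600)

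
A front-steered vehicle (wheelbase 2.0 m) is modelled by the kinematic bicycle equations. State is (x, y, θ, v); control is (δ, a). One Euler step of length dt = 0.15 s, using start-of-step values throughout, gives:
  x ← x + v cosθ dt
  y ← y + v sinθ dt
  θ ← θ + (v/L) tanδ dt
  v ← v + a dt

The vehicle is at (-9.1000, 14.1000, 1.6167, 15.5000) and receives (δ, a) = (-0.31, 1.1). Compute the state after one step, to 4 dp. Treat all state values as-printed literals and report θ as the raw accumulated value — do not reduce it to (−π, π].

x' = -9.1000 + 15.5000·cos(1.6167)·0.15 = -9.2067
y' = 14.1000 + 15.5000·sin(1.6167)·0.15 = 16.4226
θ' = 1.6167 + (15.5000/2.0)·tan(-0.31)·0.15 = 1.2443
v' = 15.5000 + 1.1000·0.15 = 15.6650

(-9.2067, 16.4226, 1.2443, 15.6650)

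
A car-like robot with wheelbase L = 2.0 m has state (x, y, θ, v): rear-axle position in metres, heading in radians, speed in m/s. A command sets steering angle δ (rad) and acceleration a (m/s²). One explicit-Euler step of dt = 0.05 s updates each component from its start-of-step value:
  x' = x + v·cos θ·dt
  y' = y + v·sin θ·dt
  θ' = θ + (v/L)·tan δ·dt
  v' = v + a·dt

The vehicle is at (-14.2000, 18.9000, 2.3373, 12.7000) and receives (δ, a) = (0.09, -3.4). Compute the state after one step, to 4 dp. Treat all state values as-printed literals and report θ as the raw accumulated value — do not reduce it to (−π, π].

x' = -14.2000 + 12.7000·cos(2.3373)·0.05 = -14.6404
y' = 18.9000 + 12.7000·sin(2.3373)·0.05 = 19.3574
θ' = 2.3373 + (12.7000/2.0)·tan(0.09)·0.05 = 2.3660
v' = 12.7000 − 3.4000·0.05 = 12.5300

(-14.6404, 19.3574, 2.3660, 12.5300)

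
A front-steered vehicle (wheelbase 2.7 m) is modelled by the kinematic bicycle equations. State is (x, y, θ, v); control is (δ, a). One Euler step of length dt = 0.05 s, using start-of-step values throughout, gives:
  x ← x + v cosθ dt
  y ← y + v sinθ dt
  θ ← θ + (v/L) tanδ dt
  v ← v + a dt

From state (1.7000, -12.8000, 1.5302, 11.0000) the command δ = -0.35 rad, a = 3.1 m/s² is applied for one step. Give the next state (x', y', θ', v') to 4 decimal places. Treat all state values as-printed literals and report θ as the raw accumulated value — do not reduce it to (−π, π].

(1.7223, -12.2505, 1.4558, 11.1550)

x' = 1.7000 + 11.0000·cos(1.5302)·0.05 = 1.7223
y' = -12.8000 + 11.0000·sin(1.5302)·0.05 = -12.2505
θ' = 1.5302 + (11.0000/2.7)·tan(-0.35)·0.05 = 1.4558
v' = 11.0000 + 3.1000·0.05 = 11.1550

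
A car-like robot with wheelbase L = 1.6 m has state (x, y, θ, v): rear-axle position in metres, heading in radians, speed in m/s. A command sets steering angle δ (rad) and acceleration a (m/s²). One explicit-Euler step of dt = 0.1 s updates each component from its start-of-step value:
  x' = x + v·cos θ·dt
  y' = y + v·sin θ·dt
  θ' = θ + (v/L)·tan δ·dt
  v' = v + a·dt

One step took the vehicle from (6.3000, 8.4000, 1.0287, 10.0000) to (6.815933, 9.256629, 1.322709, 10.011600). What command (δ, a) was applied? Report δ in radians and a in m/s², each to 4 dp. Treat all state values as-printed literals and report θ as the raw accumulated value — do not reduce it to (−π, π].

a = (v'−v)/dt = (0.011600)/0.1 = 0.1160
Δθ = θ'−θ = 0.294009;  (v·dt/L) = 10.0000·0.1/1.6 = 0.625000
tan δ = Δθ·L/(v·dt) = 0.470414  →  δ = 0.4397

δ = 0.4397, a = 0.1160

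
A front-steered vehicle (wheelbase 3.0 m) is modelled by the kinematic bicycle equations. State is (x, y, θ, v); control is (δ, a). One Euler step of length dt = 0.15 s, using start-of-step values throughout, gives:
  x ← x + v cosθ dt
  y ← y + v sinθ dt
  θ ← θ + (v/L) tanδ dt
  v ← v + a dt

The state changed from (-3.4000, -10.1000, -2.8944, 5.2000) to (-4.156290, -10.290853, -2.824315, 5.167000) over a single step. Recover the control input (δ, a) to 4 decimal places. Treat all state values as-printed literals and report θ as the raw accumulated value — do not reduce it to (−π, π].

a = (v'−v)/dt = (-0.033000)/0.15 = -0.2200
Δθ = θ'−θ = 0.070085;  (v·dt/L) = 5.2000·0.15/3.0 = 0.260000
tan δ = Δθ·L/(v·dt) = 0.269558  →  δ = 0.2633

δ = 0.2633, a = -0.2200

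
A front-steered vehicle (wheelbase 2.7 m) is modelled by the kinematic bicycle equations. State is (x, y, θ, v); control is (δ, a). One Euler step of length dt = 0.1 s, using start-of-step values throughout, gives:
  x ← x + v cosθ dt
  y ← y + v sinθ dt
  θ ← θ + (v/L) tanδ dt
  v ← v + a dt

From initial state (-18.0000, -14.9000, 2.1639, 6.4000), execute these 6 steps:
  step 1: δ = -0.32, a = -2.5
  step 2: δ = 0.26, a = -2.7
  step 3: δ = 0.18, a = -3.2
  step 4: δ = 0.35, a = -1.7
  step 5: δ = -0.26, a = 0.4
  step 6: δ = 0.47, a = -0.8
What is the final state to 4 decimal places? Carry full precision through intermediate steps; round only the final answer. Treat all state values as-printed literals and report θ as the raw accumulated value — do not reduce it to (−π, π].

after step 1 (δ=-0.32, a=-2.5): (-18.357720, -14.369306, 2.085348, 6.150000)
after step 2 (δ=0.26, a=-2.7): (-18.660389, -13.833940, 2.145942, 5.880000)
after step 3 (δ=0.18, a=-3.2): (-18.980236, -13.340542, 2.185571, 5.560000)
after step 4 (δ=0.35, a=-1.7): (-19.300923, -12.886343, 2.260740, 5.390000)
after step 5 (δ=-0.26, a=0.4): (-19.643993, -12.470622, 2.207634, 5.430000)
after step 6 (δ=0.47, a=-0.8): (-19.966891, -12.034061, 2.309792, 5.350000)

(-19.9669, -12.0341, 2.3098, 5.3500)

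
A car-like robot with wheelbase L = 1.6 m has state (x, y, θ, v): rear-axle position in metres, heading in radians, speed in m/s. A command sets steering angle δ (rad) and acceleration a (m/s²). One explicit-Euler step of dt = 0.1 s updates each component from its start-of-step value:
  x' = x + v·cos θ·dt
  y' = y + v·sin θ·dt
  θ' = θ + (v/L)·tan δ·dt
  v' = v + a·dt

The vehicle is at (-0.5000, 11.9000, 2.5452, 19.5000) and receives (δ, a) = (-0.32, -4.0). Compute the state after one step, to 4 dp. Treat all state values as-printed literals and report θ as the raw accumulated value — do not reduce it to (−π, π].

(-2.1134, 12.9952, 2.1413, 19.1000)

x' = -0.5000 + 19.5000·cos(2.5452)·0.1 = -2.1134
y' = 11.9000 + 19.5000·sin(2.5452)·0.1 = 12.9952
θ' = 2.5452 + (19.5000/1.6)·tan(-0.32)·0.1 = 2.1413
v' = 19.5000 − 4.0000·0.1 = 19.1000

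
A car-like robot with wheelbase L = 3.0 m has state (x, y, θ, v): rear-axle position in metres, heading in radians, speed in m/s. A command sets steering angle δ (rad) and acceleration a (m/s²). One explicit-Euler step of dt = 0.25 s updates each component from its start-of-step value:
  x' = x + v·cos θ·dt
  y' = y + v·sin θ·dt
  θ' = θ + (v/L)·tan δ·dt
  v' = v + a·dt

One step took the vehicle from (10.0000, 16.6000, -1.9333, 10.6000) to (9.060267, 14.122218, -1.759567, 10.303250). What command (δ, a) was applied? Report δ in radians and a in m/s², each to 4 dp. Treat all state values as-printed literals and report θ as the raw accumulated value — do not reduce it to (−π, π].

δ = 0.1942, a = -1.1870

a = (v'−v)/dt = (-0.296750)/0.25 = -1.1870
Δθ = θ'−θ = 0.173733;  (v·dt/L) = 10.6000·0.25/3.0 = 0.883333
tan δ = Δθ·L/(v·dt) = 0.196679  →  δ = 0.1942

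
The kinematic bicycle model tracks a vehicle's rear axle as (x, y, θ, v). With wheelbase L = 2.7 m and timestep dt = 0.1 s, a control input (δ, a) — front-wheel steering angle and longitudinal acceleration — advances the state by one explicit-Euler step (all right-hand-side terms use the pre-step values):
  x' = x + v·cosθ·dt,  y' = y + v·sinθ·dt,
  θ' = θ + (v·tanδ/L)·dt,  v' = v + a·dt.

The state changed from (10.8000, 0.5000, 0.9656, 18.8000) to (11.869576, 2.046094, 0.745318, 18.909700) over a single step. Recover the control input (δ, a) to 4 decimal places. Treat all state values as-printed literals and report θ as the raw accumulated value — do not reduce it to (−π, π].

a = (v'−v)/dt = (0.109700)/0.1 = 1.0970
Δθ = θ'−θ = -0.220282;  (v·dt/L) = 18.8000·0.1/2.7 = 0.696296
tan δ = Δθ·L/(v·dt) = -0.316362  →  δ = -0.3064

δ = -0.3064, a = 1.0970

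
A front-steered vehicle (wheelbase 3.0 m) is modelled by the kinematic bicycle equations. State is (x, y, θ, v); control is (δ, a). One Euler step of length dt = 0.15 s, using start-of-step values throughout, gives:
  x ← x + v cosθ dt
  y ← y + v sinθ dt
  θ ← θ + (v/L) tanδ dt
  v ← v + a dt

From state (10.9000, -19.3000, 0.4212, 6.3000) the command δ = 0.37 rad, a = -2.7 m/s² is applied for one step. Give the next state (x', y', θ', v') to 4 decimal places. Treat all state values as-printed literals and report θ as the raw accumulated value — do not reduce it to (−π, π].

(11.7624, -18.9136, 0.5434, 5.8950)

x' = 10.9000 + 6.3000·cos(0.4212)·0.15 = 11.7624
y' = -19.3000 + 6.3000·sin(0.4212)·0.15 = -18.9136
θ' = 0.4212 + (6.3000/3.0)·tan(0.37)·0.15 = 0.5434
v' = 6.3000 − 2.7000·0.15 = 5.8950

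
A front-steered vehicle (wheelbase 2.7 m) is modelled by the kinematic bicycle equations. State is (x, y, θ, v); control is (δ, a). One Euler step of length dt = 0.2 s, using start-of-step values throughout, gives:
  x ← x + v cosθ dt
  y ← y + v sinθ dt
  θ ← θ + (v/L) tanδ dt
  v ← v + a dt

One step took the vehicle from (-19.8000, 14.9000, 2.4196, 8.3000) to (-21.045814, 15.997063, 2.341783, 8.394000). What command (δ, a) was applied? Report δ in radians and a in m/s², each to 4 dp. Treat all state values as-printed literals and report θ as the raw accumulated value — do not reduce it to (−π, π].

a = (v'−v)/dt = (0.094000)/0.2 = 0.4700
Δθ = θ'−θ = -0.077817;  (v·dt/L) = 8.3000·0.2/2.7 = 0.614815
tan δ = Δθ·L/(v·dt) = -0.126570  →  δ = -0.1259

δ = -0.1259, a = 0.4700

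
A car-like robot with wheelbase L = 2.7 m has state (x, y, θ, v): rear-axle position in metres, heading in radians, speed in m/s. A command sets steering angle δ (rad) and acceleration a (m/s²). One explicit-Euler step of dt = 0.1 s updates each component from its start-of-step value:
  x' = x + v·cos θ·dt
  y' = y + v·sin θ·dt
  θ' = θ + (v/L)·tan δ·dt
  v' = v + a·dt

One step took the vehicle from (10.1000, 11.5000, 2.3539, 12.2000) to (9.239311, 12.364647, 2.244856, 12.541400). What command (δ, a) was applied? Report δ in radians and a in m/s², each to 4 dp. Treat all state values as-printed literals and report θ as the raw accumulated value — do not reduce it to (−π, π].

a = (v'−v)/dt = (0.341400)/0.1 = 3.4140
Δθ = θ'−θ = -0.109044;  (v·dt/L) = 12.2000·0.1/2.7 = 0.451852
tan δ = Δθ·L/(v·dt) = -0.241327  →  δ = -0.2368

δ = -0.2368, a = 3.4140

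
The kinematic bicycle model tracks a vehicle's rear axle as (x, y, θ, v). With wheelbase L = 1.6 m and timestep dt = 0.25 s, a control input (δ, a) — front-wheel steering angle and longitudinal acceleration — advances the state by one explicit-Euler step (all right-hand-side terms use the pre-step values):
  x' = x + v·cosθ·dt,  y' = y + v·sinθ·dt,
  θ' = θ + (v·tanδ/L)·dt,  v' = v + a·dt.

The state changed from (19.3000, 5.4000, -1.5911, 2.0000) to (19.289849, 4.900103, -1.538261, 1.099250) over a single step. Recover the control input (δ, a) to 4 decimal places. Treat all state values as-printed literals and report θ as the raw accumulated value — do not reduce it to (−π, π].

a = (v'−v)/dt = (-0.900750)/0.25 = -3.6030
Δθ = θ'−θ = 0.052839;  (v·dt/L) = 2.0000·0.25/1.6 = 0.312500
tan δ = Δθ·L/(v·dt) = 0.169085  →  δ = 0.1675

δ = 0.1675, a = -3.6030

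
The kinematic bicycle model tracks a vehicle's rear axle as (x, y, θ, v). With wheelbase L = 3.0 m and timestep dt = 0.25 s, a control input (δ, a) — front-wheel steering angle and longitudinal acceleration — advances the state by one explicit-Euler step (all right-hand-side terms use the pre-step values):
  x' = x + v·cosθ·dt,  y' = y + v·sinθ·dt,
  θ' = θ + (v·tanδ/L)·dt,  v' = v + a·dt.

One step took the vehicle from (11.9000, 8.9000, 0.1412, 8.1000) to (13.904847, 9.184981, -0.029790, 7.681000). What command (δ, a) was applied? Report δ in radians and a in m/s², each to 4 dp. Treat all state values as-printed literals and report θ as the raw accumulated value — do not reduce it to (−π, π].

a = (v'−v)/dt = (-0.419000)/0.25 = -1.6760
Δθ = θ'−θ = -0.170990;  (v·dt/L) = 8.1000·0.25/3.0 = 0.675000
tan δ = Δθ·L/(v·dt) = -0.253319  →  δ = -0.2481

δ = -0.2481, a = -1.6760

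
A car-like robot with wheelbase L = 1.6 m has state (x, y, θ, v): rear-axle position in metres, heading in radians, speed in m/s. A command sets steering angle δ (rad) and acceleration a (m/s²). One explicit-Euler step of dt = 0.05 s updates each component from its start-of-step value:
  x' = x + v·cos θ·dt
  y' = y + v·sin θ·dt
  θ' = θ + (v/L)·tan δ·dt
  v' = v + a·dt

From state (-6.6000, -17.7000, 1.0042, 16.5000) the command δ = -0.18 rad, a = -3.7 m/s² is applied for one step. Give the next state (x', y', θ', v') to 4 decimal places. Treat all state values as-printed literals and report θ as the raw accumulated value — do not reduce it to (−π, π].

(-6.1572, -17.0039, 0.9104, 16.3150)

x' = -6.6000 + 16.5000·cos(1.0042)·0.05 = -6.1572
y' = -17.7000 + 16.5000·sin(1.0042)·0.05 = -17.0039
θ' = 1.0042 + (16.5000/1.6)·tan(-0.18)·0.05 = 0.9104
v' = 16.5000 − 3.7000·0.05 = 16.3150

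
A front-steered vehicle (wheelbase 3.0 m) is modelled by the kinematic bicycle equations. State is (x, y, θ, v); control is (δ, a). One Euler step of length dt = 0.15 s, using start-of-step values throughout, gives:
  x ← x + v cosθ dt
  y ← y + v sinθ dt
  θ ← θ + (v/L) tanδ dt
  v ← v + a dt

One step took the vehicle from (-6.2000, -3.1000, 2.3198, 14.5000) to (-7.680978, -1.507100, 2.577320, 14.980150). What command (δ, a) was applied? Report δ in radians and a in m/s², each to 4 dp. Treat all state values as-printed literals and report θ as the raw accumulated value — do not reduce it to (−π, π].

δ = 0.3413, a = 3.2010

a = (v'−v)/dt = (0.480150)/0.15 = 3.2010
Δθ = θ'−θ = 0.257520;  (v·dt/L) = 14.5000·0.15/3.0 = 0.725000
tan δ = Δθ·L/(v·dt) = 0.355200  →  δ = 0.3413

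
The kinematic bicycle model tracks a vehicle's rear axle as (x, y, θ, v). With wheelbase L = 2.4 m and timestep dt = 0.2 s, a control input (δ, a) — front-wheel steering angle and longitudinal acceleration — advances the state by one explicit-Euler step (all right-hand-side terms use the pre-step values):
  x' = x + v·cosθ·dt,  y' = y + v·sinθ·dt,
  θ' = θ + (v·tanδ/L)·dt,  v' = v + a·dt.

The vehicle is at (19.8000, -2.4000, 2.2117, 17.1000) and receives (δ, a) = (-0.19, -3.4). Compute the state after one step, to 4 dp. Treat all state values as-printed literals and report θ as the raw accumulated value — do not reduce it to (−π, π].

x' = 19.8000 + 17.1000·cos(2.2117)·0.2 = 17.7551
y' = -2.4000 + 17.1000·sin(2.2117)·0.2 = 0.3413
θ' = 2.2117 + (17.1000/2.4)·tan(-0.19)·0.2 = 1.9376
v' = 17.1000 − 3.4000·0.2 = 16.4200

(17.7551, 0.3413, 1.9376, 16.4200)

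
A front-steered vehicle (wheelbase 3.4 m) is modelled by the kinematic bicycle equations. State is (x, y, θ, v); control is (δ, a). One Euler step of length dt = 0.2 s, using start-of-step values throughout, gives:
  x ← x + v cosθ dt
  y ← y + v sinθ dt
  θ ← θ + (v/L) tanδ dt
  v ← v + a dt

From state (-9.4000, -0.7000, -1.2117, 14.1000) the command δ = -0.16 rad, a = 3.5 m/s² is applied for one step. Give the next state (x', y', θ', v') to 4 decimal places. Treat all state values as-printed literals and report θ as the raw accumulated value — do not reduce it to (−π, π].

x' = -9.4000 + 14.1000·cos(-1.2117)·0.2 = -8.4090
y' = -0.7000 + 14.1000·sin(-1.2117)·0.2 = -3.3401
θ' = -1.2117 + (14.1000/3.4)·tan(-0.16)·0.2 = -1.3456
v' = 14.1000 + 3.5000·0.2 = 14.8000

(-8.4090, -3.3401, -1.3456, 14.8000)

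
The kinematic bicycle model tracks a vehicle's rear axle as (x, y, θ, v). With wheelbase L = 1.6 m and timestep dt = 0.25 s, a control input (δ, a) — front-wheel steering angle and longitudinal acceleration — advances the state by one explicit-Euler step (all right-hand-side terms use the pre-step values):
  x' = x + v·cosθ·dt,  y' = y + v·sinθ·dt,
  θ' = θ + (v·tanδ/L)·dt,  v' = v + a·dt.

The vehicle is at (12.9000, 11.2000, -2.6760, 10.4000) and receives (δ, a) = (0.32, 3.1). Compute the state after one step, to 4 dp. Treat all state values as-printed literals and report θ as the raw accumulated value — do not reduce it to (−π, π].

x' = 12.9000 + 10.4000·cos(-2.6760)·0.25 = 10.5768
y' = 11.2000 + 10.4000·sin(-2.6760)·0.25 = 10.0327
θ' = -2.6760 + (10.4000/1.6)·tan(0.32)·0.25 = -2.1375
v' = 10.4000 + 3.1000·0.25 = 11.1750

(10.5768, 10.0327, -2.1375, 11.1750)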